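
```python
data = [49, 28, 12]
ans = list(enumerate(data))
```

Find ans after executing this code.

Step 1: enumerate pairs each element with its index:
  (0, 49)
  (1, 28)
  (2, 12)
Therefore ans = [(0, 49), (1, 28), (2, 12)].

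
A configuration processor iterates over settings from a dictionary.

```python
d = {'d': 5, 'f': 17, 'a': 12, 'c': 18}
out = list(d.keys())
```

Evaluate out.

Step 1: d.keys() returns the dictionary keys in insertion order.
Therefore out = ['d', 'f', 'a', 'c'].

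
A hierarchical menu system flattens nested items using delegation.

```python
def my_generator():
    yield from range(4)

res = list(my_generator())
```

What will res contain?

Step 1: yield from delegates to the iterable, yielding each element.
Step 2: Collected values: [0, 1, 2, 3].
Therefore res = [0, 1, 2, 3].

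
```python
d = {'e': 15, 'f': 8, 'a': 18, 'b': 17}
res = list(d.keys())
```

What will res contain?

Step 1: d.keys() returns the dictionary keys in insertion order.
Therefore res = ['e', 'f', 'a', 'b'].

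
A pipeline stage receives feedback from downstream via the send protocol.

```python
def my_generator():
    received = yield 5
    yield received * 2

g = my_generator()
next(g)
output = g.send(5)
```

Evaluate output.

Step 1: next(g) advances to first yield, producing 5.
Step 2: send(5) resumes, received = 5.
Step 3: yield received * 2 = 5 * 2 = 10.
Therefore output = 10.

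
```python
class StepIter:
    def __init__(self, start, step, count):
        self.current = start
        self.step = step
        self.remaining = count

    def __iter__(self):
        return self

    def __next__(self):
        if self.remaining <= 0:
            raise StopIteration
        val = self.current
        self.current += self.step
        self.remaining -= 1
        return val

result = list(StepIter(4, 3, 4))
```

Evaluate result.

Step 1: StepIter starts at 4, increments by 3, for 4 steps:
  Yield 4, then current += 3
  Yield 7, then current += 3
  Yield 10, then current += 3
  Yield 13, then current += 3
Therefore result = [4, 7, 10, 13].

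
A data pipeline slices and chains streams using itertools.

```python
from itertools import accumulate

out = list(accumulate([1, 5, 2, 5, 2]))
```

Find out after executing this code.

Step 1: accumulate computes running sums:
  + 1 = 1
  + 5 = 6
  + 2 = 8
  + 5 = 13
  + 2 = 15
Therefore out = [1, 6, 8, 13, 15].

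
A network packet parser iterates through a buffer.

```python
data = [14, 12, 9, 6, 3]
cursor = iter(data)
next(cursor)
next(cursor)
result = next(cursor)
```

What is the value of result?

Step 1: Create iterator over [14, 12, 9, 6, 3].
Step 2: next() consumes 14.
Step 3: next() consumes 12.
Step 4: next() returns 9.
Therefore result = 9.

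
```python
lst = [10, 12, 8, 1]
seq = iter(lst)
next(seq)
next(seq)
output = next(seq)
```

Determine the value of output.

Step 1: Create iterator over [10, 12, 8, 1].
Step 2: next() consumes 10.
Step 3: next() consumes 12.
Step 4: next() returns 8.
Therefore output = 8.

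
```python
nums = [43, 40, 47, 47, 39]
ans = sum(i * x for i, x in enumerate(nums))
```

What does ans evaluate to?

Step 1: Compute i * x for each (i, x) in enumerate([43, 40, 47, 47, 39]):
  i=0, x=43: 0*43 = 0
  i=1, x=40: 1*40 = 40
  i=2, x=47: 2*47 = 94
  i=3, x=47: 3*47 = 141
  i=4, x=39: 4*39 = 156
Step 2: sum = 0 + 40 + 94 + 141 + 156 = 431.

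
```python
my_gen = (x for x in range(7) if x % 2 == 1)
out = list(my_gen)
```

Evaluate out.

Step 1: Filter range(7) keeping only odd values:
  x=0: even, excluded
  x=1: odd, included
  x=2: even, excluded
  x=3: odd, included
  x=4: even, excluded
  x=5: odd, included
  x=6: even, excluded
Therefore out = [1, 3, 5].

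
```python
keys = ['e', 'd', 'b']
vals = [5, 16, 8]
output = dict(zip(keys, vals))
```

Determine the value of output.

Step 1: zip pairs keys with values:
  'e' -> 5
  'd' -> 16
  'b' -> 8
Therefore output = {'e': 5, 'd': 16, 'b': 8}.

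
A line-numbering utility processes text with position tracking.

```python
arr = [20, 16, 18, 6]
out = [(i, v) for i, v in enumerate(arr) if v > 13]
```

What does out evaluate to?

Step 1: Filter enumerate([20, 16, 18, 6]) keeping v > 13:
  (0, 20): 20 > 13, included
  (1, 16): 16 > 13, included
  (2, 18): 18 > 13, included
  (3, 6): 6 <= 13, excluded
Therefore out = [(0, 20), (1, 16), (2, 18)].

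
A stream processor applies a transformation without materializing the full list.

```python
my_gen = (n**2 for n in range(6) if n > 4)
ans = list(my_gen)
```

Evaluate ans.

Step 1: For range(6), keep n > 4, then square:
  n=0: 0 <= 4, excluded
  n=1: 1 <= 4, excluded
  n=2: 2 <= 4, excluded
  n=3: 3 <= 4, excluded
  n=4: 4 <= 4, excluded
  n=5: 5 > 4, yield 5**2 = 25
Therefore ans = [25].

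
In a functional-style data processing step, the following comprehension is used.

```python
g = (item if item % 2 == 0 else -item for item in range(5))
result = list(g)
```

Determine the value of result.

Step 1: For each item in range(5), yield item if even, else -item:
  item=0: even, yield 0
  item=1: odd, yield -1
  item=2: even, yield 2
  item=3: odd, yield -3
  item=4: even, yield 4
Therefore result = [0, -1, 2, -3, 4].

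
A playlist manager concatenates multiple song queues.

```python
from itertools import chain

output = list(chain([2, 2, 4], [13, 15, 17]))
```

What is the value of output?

Step 1: chain() concatenates iterables: [2, 2, 4] + [13, 15, 17].
Therefore output = [2, 2, 4, 13, 15, 17].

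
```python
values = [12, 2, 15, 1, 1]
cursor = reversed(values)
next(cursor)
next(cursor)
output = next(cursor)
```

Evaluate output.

Step 1: reversed([12, 2, 15, 1, 1]) gives iterator: [1, 1, 15, 2, 12].
Step 2: First next() = 1, second next() = 1.
Step 3: Third next() = 15.
Therefore output = 15.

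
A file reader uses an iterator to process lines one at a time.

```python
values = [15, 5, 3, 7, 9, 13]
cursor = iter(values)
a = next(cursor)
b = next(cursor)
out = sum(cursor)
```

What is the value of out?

Step 1: Create iterator over [15, 5, 3, 7, 9, 13].
Step 2: a = next() = 15, b = next() = 5.
Step 3: sum() of remaining [3, 7, 9, 13] = 32.
Therefore out = 32.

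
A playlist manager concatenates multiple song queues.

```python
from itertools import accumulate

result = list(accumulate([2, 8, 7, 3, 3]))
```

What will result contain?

Step 1: accumulate computes running sums:
  + 2 = 2
  + 8 = 10
  + 7 = 17
  + 3 = 20
  + 3 = 23
Therefore result = [2, 10, 17, 20, 23].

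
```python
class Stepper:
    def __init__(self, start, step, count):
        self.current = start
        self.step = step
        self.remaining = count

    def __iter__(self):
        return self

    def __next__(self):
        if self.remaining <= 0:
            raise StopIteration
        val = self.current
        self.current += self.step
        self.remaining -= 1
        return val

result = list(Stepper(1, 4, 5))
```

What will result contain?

Step 1: Stepper starts at 1, increments by 4, for 5 steps:
  Yield 1, then current += 4
  Yield 5, then current += 4
  Yield 9, then current += 4
  Yield 13, then current += 4
  Yield 17, then current += 4
Therefore result = [1, 5, 9, 13, 17].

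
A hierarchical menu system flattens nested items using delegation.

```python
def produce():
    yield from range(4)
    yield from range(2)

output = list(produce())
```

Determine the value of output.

Step 1: Trace yields in order:
  yield 0
  yield 1
  yield 2
  yield 3
  yield 0
  yield 1
Therefore output = [0, 1, 2, 3, 0, 1].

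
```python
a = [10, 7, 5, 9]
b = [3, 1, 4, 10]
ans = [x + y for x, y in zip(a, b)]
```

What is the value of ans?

Step 1: Add corresponding elements:
  10 + 3 = 13
  7 + 1 = 8
  5 + 4 = 9
  9 + 10 = 19
Therefore ans = [13, 8, 9, 19].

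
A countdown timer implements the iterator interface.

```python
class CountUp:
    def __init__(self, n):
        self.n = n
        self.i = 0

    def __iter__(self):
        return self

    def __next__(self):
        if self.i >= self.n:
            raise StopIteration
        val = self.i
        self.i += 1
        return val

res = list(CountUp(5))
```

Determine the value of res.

Step 1: CountUp(5) creates an iterator counting 0 to 4.
Step 2: list() consumes all values: [0, 1, 2, 3, 4].
Therefore res = [0, 1, 2, 3, 4].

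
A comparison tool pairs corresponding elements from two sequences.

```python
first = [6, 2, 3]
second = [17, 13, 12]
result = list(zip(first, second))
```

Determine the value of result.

Step 1: zip pairs elements at same index:
  Index 0: (6, 17)
  Index 1: (2, 13)
  Index 2: (3, 12)
Therefore result = [(6, 17), (2, 13), (3, 12)].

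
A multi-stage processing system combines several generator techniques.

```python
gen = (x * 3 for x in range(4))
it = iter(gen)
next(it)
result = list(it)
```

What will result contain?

Step 1: Generator produces [0, 3, 6, 9].
Step 2: next(it) consumes first element (0).
Step 3: list(it) collects remaining: [3, 6, 9].
Therefore result = [3, 6, 9].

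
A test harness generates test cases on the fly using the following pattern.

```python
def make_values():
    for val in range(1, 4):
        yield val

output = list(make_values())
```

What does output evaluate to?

Step 1: The generator yields each value from range(1, 4).
Step 2: list() consumes all yields: [1, 2, 3].
Therefore output = [1, 2, 3].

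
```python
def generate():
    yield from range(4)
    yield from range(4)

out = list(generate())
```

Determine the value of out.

Step 1: Trace yields in order:
  yield 0
  yield 1
  yield 2
  yield 3
  yield 0
  yield 1
  yield 2
  yield 3
Therefore out = [0, 1, 2, 3, 0, 1, 2, 3].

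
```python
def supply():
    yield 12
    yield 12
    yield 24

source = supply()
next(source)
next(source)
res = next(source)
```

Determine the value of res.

Step 1: supply() creates a generator.
Step 2: next(source) yields 12 (consumed and discarded).
Step 3: next(source) yields 12 (consumed and discarded).
Step 4: next(source) yields 24, assigned to res.
Therefore res = 24.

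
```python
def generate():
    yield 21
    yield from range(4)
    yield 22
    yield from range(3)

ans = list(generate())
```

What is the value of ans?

Step 1: Trace yields in order:
  yield 21
  yield 0
  yield 1
  yield 2
  yield 3
  yield 22
  yield 0
  yield 1
  yield 2
Therefore ans = [21, 0, 1, 2, 3, 22, 0, 1, 2].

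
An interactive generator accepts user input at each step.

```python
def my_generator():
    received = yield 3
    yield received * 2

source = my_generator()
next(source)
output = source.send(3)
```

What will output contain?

Step 1: next(source) advances to first yield, producing 3.
Step 2: send(3) resumes, received = 3.
Step 3: yield received * 2 = 3 * 2 = 6.
Therefore output = 6.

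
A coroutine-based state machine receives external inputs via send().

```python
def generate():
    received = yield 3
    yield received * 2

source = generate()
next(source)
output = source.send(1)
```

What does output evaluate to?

Step 1: next(source) advances to first yield, producing 3.
Step 2: send(1) resumes, received = 1.
Step 3: yield received * 2 = 1 * 2 = 2.
Therefore output = 2.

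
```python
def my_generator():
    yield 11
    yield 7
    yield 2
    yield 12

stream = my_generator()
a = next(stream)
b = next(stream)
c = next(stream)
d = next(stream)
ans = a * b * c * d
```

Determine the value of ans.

Step 1: Create generator and consume all values:
  a = next(stream) = 11
  b = next(stream) = 7
  c = next(stream) = 2
  d = next(stream) = 12
Step 2: ans = 11 * 7 * 2 * 12 = 1848.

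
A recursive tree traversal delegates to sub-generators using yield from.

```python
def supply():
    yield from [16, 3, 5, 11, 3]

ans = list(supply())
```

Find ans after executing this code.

Step 1: yield from delegates to the iterable, yielding each element.
Step 2: Collected values: [16, 3, 5, 11, 3].
Therefore ans = [16, 3, 5, 11, 3].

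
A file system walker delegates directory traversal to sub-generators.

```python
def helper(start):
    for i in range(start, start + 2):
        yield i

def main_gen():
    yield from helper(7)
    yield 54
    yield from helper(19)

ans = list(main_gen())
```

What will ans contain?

Step 1: main_gen() delegates to helper(7):
  yield 7
  yield 8
Step 2: yield 54
Step 3: Delegates to helper(19):
  yield 19
  yield 20
Therefore ans = [7, 8, 54, 19, 20].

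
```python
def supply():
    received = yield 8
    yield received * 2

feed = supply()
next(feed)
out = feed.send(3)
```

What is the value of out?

Step 1: next(feed) advances to first yield, producing 8.
Step 2: send(3) resumes, received = 3.
Step 3: yield received * 2 = 3 * 2 = 6.
Therefore out = 6.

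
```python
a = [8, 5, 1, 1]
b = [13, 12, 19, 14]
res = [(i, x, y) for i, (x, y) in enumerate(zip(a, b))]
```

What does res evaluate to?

Step 1: enumerate(zip(a, b)) gives index with paired elements:
  i=0: (8, 13)
  i=1: (5, 12)
  i=2: (1, 19)
  i=3: (1, 14)
Therefore res = [(0, 8, 13), (1, 5, 12), (2, 1, 19), (3, 1, 14)].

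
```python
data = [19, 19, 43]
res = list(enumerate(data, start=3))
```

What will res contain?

Step 1: enumerate with start=3:
  (3, 19)
  (4, 19)
  (5, 43)
Therefore res = [(3, 19), (4, 19), (5, 43)].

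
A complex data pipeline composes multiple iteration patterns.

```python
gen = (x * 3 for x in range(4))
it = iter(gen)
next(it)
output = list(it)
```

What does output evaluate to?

Step 1: Generator produces [0, 3, 6, 9].
Step 2: next(it) consumes first element (0).
Step 3: list(it) collects remaining: [3, 6, 9].
Therefore output = [3, 6, 9].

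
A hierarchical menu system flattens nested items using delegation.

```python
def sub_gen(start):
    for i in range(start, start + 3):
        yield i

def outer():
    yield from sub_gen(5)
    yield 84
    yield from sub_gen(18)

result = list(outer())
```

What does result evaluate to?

Step 1: outer() delegates to sub_gen(5):
  yield 5
  yield 6
  yield 7
Step 2: yield 84
Step 3: Delegates to sub_gen(18):
  yield 18
  yield 19
  yield 20
Therefore result = [5, 6, 7, 84, 18, 19, 20].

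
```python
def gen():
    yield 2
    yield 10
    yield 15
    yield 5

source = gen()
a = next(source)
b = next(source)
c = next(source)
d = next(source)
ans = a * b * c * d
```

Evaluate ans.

Step 1: Create generator and consume all values:
  a = next(source) = 2
  b = next(source) = 10
  c = next(source) = 15
  d = next(source) = 5
Step 2: ans = 2 * 10 * 15 * 5 = 1500.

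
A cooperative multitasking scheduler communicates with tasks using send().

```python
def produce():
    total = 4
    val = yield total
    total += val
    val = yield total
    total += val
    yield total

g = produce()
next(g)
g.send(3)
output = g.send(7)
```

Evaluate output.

Step 1: next() -> yield total=4.
Step 2: send(3) -> val=3, total = 4+3 = 7, yield 7.
Step 3: send(7) -> val=7, total = 7+7 = 14, yield 14.
Therefore output = 14.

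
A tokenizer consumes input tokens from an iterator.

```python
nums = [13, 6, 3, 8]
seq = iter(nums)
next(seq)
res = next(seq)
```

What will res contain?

Step 1: Create iterator over [13, 6, 3, 8].
Step 2: next() consumes 13.
Step 3: next() returns 6.
Therefore res = 6.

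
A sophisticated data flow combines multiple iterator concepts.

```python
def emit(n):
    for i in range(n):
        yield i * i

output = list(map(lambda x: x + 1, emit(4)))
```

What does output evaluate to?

Step 1: emit(4) yields squares: [0, 1, 4, 9].
Step 2: map adds 1 to each: [1, 2, 5, 10].
Therefore output = [1, 2, 5, 10].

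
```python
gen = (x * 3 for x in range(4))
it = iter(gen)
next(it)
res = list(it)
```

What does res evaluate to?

Step 1: Generator produces [0, 3, 6, 9].
Step 2: next(it) consumes first element (0).
Step 3: list(it) collects remaining: [3, 6, 9].
Therefore res = [3, 6, 9].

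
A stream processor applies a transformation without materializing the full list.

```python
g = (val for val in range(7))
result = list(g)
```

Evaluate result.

Step 1: Generator expression iterates range(7): [0, 1, 2, 3, 4, 5, 6].
Step 2: list() collects all values.
Therefore result = [0, 1, 2, 3, 4, 5, 6].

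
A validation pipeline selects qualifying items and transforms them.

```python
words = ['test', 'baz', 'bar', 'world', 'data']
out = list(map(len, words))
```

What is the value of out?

Step 1: Map len() to each word:
  'test' -> 4
  'baz' -> 3
  'bar' -> 3
  'world' -> 5
  'data' -> 4
Therefore out = [4, 3, 3, 5, 4].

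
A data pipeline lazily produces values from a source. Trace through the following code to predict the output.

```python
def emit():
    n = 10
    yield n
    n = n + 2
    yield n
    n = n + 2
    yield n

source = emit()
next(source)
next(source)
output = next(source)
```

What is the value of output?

Step 1: Trace through generator execution:
  Yield 1: n starts at 10, yield 10
  Yield 2: n = 10 + 2 = 12, yield 12
  Yield 3: n = 12 + 2 = 14, yield 14
Step 2: First next() gets 10, second next() gets the second value, third next() yields 14.
Therefore output = 14.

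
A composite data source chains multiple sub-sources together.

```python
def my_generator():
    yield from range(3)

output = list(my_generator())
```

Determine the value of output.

Step 1: yield from delegates to the iterable, yielding each element.
Step 2: Collected values: [0, 1, 2].
Therefore output = [0, 1, 2].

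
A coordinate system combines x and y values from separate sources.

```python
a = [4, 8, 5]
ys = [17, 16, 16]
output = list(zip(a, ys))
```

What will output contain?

Step 1: zip pairs elements at same index:
  Index 0: (4, 17)
  Index 1: (8, 16)
  Index 2: (5, 16)
Therefore output = [(4, 17), (8, 16), (5, 16)].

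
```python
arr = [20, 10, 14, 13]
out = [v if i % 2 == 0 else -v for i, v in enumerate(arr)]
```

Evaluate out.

Step 1: For each (i, v), keep v if i is even, negate if odd:
  i=0 (even): keep 20
  i=1 (odd): negate to -10
  i=2 (even): keep 14
  i=3 (odd): negate to -13
Therefore out = [20, -10, 14, -13].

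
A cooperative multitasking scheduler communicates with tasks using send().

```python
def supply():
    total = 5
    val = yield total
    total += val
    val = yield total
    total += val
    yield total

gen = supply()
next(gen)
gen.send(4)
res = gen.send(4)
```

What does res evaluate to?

Step 1: next() -> yield total=5.
Step 2: send(4) -> val=4, total = 5+4 = 9, yield 9.
Step 3: send(4) -> val=4, total = 9+4 = 13, yield 13.
Therefore res = 13.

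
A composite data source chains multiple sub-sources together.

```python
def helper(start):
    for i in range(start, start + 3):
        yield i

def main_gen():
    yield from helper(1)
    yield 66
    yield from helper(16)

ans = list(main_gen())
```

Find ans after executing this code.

Step 1: main_gen() delegates to helper(1):
  yield 1
  yield 2
  yield 3
Step 2: yield 66
Step 3: Delegates to helper(16):
  yield 16
  yield 17
  yield 18
Therefore ans = [1, 2, 3, 66, 16, 17, 18].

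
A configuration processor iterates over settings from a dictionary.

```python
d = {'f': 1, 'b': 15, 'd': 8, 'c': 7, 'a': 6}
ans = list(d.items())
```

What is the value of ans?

Step 1: d.items() returns (key, value) pairs in insertion order.
Therefore ans = [('f', 1), ('b', 15), ('d', 8), ('c', 7), ('a', 6)].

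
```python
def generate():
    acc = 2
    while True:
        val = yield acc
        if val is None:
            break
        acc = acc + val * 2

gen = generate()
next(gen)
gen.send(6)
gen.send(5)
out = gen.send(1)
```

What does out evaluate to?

Step 1: next() -> yield acc=2.
Step 2: send(6) -> val=6, acc = 2 + 6*2 = 14, yield 14.
Step 3: send(5) -> val=5, acc = 14 + 5*2 = 24, yield 24.
Step 4: send(1) -> val=1, acc = 24 + 1*2 = 26, yield 26.
Therefore out = 26.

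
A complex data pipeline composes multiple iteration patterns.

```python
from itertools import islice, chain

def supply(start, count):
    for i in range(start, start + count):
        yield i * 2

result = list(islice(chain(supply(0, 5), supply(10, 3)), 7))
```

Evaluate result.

Step 1: supply(0, 5) yields [0, 2, 4, 6, 8].
Step 2: supply(10, 3) yields [20, 22, 24].
Step 3: chain concatenates: [0, 2, 4, 6, 8, 20, 22, 24].
Step 4: islice takes first 7: [0, 2, 4, 6, 8, 20, 22].
Therefore result = [0, 2, 4, 6, 8, 20, 22].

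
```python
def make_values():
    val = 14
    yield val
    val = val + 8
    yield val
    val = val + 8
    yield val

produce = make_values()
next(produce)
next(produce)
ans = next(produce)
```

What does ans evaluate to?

Step 1: Trace through generator execution:
  Yield 1: val starts at 14, yield 14
  Yield 2: val = 14 + 8 = 22, yield 22
  Yield 3: val = 22 + 8 = 30, yield 30
Step 2: First next() gets 14, second next() gets the second value, third next() yields 30.
Therefore ans = 30.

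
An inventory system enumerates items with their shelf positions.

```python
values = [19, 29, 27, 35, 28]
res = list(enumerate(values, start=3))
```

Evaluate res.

Step 1: enumerate with start=3:
  (3, 19)
  (4, 29)
  (5, 27)
  (6, 35)
  (7, 28)
Therefore res = [(3, 19), (4, 29), (5, 27), (6, 35), (7, 28)].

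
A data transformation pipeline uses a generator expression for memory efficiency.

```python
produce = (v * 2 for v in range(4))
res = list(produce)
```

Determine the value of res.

Step 1: For each v in range(4), compute v*2:
  v=0: 0*2 = 0
  v=1: 1*2 = 2
  v=2: 2*2 = 4
  v=3: 3*2 = 6
Therefore res = [0, 2, 4, 6].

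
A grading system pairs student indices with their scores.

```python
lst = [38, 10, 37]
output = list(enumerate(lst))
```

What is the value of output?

Step 1: enumerate pairs each element with its index:
  (0, 38)
  (1, 10)
  (2, 37)
Therefore output = [(0, 38), (1, 10), (2, 37)].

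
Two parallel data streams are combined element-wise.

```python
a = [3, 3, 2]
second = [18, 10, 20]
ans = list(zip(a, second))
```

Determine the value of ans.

Step 1: zip pairs elements at same index:
  Index 0: (3, 18)
  Index 1: (3, 10)
  Index 2: (2, 20)
Therefore ans = [(3, 18), (3, 10), (2, 20)].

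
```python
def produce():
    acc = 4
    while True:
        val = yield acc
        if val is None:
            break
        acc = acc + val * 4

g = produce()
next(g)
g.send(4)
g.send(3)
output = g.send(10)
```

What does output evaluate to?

Step 1: next() -> yield acc=4.
Step 2: send(4) -> val=4, acc = 4 + 4*4 = 20, yield 20.
Step 3: send(3) -> val=3, acc = 20 + 3*4 = 32, yield 32.
Step 4: send(10) -> val=10, acc = 32 + 10*4 = 72, yield 72.
Therefore output = 72.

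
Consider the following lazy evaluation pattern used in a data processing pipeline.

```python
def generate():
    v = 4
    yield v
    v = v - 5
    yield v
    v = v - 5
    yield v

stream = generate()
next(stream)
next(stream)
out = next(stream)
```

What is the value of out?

Step 1: Trace through generator execution:
  Yield 1: v starts at 4, yield 4
  Yield 2: v = 4 - 5 = -1, yield -1
  Yield 3: v = -1 - 5 = -6, yield -6
Step 2: First next() gets 4, second next() gets the second value, third next() yields -6.
Therefore out = -6.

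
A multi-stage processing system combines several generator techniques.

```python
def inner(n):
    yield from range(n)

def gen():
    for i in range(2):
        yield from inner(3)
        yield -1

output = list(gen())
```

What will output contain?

Step 1: For each i in range(2):
  i=0: yield from inner(3) -> [0, 1, 2], then yield -1
  i=1: yield from inner(3) -> [0, 1, 2], then yield -1
Therefore output = [0, 1, 2, -1, 0, 1, 2, -1].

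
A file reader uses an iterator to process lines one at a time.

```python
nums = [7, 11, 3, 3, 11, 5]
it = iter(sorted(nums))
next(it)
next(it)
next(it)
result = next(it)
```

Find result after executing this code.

Step 1: sorted([7, 11, 3, 3, 11, 5]) = [3, 3, 5, 7, 11, 11].
Step 2: Create iterator and skip 3 elements.
Step 3: next() returns 7.
Therefore result = 7.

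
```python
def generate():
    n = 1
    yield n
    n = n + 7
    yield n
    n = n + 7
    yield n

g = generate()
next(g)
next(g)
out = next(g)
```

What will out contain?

Step 1: Trace through generator execution:
  Yield 1: n starts at 1, yield 1
  Yield 2: n = 1 + 7 = 8, yield 8
  Yield 3: n = 8 + 7 = 15, yield 15
Step 2: First next() gets 1, second next() gets the second value, third next() yields 15.
Therefore out = 15.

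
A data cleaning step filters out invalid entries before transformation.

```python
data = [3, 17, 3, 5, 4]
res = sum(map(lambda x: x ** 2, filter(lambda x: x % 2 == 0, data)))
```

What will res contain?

Step 1: Filter even numbers from [3, 17, 3, 5, 4]: [4]
Step 2: Square each: [16]
Step 3: Sum = 16.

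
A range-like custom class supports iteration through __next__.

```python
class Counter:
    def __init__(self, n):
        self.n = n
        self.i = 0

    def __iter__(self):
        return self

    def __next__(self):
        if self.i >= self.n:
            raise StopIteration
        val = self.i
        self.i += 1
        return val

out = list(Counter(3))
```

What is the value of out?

Step 1: Counter(3) creates an iterator counting 0 to 2.
Step 2: list() consumes all values: [0, 1, 2].
Therefore out = [0, 1, 2].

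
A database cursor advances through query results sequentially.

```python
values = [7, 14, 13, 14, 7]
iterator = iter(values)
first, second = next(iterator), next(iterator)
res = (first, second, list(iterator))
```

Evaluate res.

Step 1: Create iterator over [7, 14, 13, 14, 7].
Step 2: first = 7, second = 14.
Step 3: Remaining elements: [13, 14, 7].
Therefore res = (7, 14, [13, 14, 7]).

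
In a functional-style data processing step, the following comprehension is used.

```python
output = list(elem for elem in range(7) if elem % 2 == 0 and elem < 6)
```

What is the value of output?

Step 1: Filter range(7) where elem % 2 == 0 and elem < 6:
  elem=0: both conditions met, included
  elem=1: excluded (1 % 2 != 0)
  elem=2: both conditions met, included
  elem=3: excluded (3 % 2 != 0)
  elem=4: both conditions met, included
  elem=5: excluded (5 % 2 != 0)
  elem=6: excluded (6 >= 6)
Therefore output = [0, 2, 4].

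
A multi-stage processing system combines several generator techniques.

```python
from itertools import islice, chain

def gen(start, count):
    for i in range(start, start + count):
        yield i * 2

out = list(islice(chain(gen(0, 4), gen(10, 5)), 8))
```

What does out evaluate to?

Step 1: gen(0, 4) yields [0, 2, 4, 6].
Step 2: gen(10, 5) yields [20, 22, 24, 26, 28].
Step 3: chain concatenates: [0, 2, 4, 6, 20, 22, 24, 26, 28].
Step 4: islice takes first 8: [0, 2, 4, 6, 20, 22, 24, 26].
Therefore out = [0, 2, 4, 6, 20, 22, 24, 26].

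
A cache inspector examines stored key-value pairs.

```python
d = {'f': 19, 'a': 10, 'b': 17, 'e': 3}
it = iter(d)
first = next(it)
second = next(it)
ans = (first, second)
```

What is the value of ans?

Step 1: iter(d) iterates over keys: ['f', 'a', 'b', 'e'].
Step 2: first = next(it) = 'f', second = next(it) = 'a'.
Therefore ans = ('f', 'a').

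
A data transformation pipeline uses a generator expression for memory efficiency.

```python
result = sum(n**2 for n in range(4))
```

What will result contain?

Step 1: Compute n**2 for each n in range(4):
  n=0: 0**2 = 0
  n=1: 1**2 = 1
  n=2: 2**2 = 4
  n=3: 3**2 = 9
Step 2: sum = 0 + 1 + 4 + 9 = 14.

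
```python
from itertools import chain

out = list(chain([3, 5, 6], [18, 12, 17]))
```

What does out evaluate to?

Step 1: chain() concatenates iterables: [3, 5, 6] + [18, 12, 17].
Therefore out = [3, 5, 6, 18, 12, 17].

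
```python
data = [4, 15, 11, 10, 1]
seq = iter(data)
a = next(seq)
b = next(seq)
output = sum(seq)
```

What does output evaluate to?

Step 1: Create iterator over [4, 15, 11, 10, 1].
Step 2: a = next() = 4, b = next() = 15.
Step 3: sum() of remaining [11, 10, 1] = 22.
Therefore output = 22.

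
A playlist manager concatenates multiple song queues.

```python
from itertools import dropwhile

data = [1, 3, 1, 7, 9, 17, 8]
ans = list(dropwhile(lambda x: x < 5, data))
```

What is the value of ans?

Step 1: dropwhile drops elements while < 5:
  1 < 5: dropped
  3 < 5: dropped
  1 < 5: dropped
  7: kept (dropping stopped)
Step 2: Remaining elements kept regardless of condition.
Therefore ans = [7, 9, 17, 8].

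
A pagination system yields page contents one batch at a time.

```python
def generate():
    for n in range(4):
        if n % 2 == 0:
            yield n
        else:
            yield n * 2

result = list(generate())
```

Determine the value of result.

Step 1: For each n in range(4), yield n if even, else n*2:
  n=0 (even): yield 0
  n=1 (odd): yield 1*2 = 2
  n=2 (even): yield 2
  n=3 (odd): yield 3*2 = 6
Therefore result = [0, 2, 2, 6].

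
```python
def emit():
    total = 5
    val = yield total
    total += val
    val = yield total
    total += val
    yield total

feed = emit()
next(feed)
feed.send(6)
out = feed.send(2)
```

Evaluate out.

Step 1: next() -> yield total=5.
Step 2: send(6) -> val=6, total = 5+6 = 11, yield 11.
Step 3: send(2) -> val=2, total = 11+2 = 13, yield 13.
Therefore out = 13.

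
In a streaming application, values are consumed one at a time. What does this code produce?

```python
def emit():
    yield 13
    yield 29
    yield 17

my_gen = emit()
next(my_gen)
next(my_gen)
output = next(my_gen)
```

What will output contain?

Step 1: emit() creates a generator.
Step 2: next(my_gen) yields 13 (consumed and discarded).
Step 3: next(my_gen) yields 29 (consumed and discarded).
Step 4: next(my_gen) yields 17, assigned to output.
Therefore output = 17.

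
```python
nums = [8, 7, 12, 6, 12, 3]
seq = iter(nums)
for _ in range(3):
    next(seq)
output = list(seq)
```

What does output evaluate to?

Step 1: Create iterator over [8, 7, 12, 6, 12, 3].
Step 2: Advance 3 positions (consuming [8, 7, 12]).
Step 3: list() collects remaining elements: [6, 12, 3].
Therefore output = [6, 12, 3].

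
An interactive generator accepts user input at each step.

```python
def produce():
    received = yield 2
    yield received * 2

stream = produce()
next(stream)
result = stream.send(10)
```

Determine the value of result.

Step 1: next(stream) advances to first yield, producing 2.
Step 2: send(10) resumes, received = 10.
Step 3: yield received * 2 = 10 * 2 = 20.
Therefore result = 20.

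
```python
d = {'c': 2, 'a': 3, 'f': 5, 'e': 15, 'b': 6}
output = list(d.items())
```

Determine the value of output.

Step 1: d.items() returns (key, value) pairs in insertion order.
Therefore output = [('c', 2), ('a', 3), ('f', 5), ('e', 15), ('b', 6)].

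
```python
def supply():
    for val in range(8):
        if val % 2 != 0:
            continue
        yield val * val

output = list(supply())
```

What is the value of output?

Step 1: Only yield val**2 when val is divisible by 2:
  val=0: 0 % 2 == 0, yield 0**2 = 0
  val=2: 2 % 2 == 0, yield 2**2 = 4
  val=4: 4 % 2 == 0, yield 4**2 = 16
  val=6: 6 % 2 == 0, yield 6**2 = 36
Therefore output = [0, 4, 16, 36].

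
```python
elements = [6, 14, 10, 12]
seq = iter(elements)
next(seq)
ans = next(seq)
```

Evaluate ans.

Step 1: Create iterator over [6, 14, 10, 12].
Step 2: next() consumes 6.
Step 3: next() returns 14.
Therefore ans = 14.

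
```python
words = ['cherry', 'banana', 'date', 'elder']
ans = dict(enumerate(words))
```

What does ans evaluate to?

Step 1: enumerate pairs indices with words:
  0 -> 'cherry'
  1 -> 'banana'
  2 -> 'date'
  3 -> 'elder'
Therefore ans = {0: 'cherry', 1: 'banana', 2: 'date', 3: 'elder'}.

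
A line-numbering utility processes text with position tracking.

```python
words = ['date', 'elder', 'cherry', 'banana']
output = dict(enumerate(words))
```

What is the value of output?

Step 1: enumerate pairs indices with words:
  0 -> 'date'
  1 -> 'elder'
  2 -> 'cherry'
  3 -> 'banana'
Therefore output = {0: 'date', 1: 'elder', 2: 'cherry', 3: 'banana'}.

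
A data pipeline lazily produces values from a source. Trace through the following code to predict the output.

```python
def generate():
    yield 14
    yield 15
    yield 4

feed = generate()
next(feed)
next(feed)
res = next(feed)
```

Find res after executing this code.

Step 1: generate() creates a generator.
Step 2: next(feed) yields 14 (consumed and discarded).
Step 3: next(feed) yields 15 (consumed and discarded).
Step 4: next(feed) yields 4, assigned to res.
Therefore res = 4.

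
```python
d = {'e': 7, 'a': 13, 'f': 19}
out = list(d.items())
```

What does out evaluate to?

Step 1: d.items() returns (key, value) pairs in insertion order.
Therefore out = [('e', 7), ('a', 13), ('f', 19)].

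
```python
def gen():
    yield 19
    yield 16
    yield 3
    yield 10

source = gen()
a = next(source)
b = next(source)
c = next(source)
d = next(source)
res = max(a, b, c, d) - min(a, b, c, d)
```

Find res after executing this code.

Step 1: Create generator and consume all values:
  a = next(source) = 19
  b = next(source) = 16
  c = next(source) = 3
  d = next(source) = 10
Step 2: max = 19, min = 3, res = 19 - 3 = 16.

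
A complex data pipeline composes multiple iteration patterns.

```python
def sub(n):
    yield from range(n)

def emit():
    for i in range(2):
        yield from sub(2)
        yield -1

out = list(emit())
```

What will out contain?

Step 1: For each i in range(2):
  i=0: yield from sub(2) -> [0, 1], then yield -1
  i=1: yield from sub(2) -> [0, 1], then yield -1
Therefore out = [0, 1, -1, 0, 1, -1].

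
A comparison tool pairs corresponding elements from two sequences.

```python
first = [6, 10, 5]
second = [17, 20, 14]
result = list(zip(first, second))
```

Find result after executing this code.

Step 1: zip pairs elements at same index:
  Index 0: (6, 17)
  Index 1: (10, 20)
  Index 2: (5, 14)
Therefore result = [(6, 17), (10, 20), (5, 14)].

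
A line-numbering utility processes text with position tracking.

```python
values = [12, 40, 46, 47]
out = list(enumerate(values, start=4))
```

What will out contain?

Step 1: enumerate with start=4:
  (4, 12)
  (5, 40)
  (6, 46)
  (7, 47)
Therefore out = [(4, 12), (5, 40), (6, 46), (7, 47)].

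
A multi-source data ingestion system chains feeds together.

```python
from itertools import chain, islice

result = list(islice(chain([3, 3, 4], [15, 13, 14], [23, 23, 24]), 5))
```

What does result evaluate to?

Step 1: chain([3, 3, 4], [15, 13, 14], [23, 23, 24]) = [3, 3, 4, 15, 13, 14, 23, 23, 24].
Step 2: islice takes first 5 elements: [3, 3, 4, 15, 13].
Therefore result = [3, 3, 4, 15, 13].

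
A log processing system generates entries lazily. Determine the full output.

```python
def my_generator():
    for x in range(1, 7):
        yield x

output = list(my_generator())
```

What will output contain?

Step 1: The generator yields each value from range(1, 7).
Step 2: list() consumes all yields: [1, 2, 3, 4, 5, 6].
Therefore output = [1, 2, 3, 4, 5, 6].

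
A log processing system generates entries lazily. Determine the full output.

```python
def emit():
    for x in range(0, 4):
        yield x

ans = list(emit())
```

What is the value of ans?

Step 1: The generator yields each value from range(0, 4).
Step 2: list() consumes all yields: [0, 1, 2, 3].
Therefore ans = [0, 1, 2, 3].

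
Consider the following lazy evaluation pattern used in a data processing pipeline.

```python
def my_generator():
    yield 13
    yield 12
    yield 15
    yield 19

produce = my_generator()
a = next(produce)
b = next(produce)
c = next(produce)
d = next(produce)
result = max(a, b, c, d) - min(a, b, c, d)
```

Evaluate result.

Step 1: Create generator and consume all values:
  a = next(produce) = 13
  b = next(produce) = 12
  c = next(produce) = 15
  d = next(produce) = 19
Step 2: max = 19, min = 12, result = 19 - 12 = 7.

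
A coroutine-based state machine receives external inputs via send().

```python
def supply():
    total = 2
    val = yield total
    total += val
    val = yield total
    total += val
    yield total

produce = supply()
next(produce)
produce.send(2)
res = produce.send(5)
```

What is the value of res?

Step 1: next() -> yield total=2.
Step 2: send(2) -> val=2, total = 2+2 = 4, yield 4.
Step 3: send(5) -> val=5, total = 4+5 = 9, yield 9.
Therefore res = 9.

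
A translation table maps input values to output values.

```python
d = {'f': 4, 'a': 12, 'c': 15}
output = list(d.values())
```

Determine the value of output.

Step 1: d.values() returns the dictionary values in insertion order.
Therefore output = [4, 12, 15].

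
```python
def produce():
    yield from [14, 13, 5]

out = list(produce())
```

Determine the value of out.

Step 1: yield from delegates to the iterable, yielding each element.
Step 2: Collected values: [14, 13, 5].
Therefore out = [14, 13, 5].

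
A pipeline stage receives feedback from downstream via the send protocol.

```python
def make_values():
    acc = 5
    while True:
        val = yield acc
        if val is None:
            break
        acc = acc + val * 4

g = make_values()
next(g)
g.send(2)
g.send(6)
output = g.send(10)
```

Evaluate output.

Step 1: next() -> yield acc=5.
Step 2: send(2) -> val=2, acc = 5 + 2*4 = 13, yield 13.
Step 3: send(6) -> val=6, acc = 13 + 6*4 = 37, yield 37.
Step 4: send(10) -> val=10, acc = 37 + 10*4 = 77, yield 77.
Therefore output = 77.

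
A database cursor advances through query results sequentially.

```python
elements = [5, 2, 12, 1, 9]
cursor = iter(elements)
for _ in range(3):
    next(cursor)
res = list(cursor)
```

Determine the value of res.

Step 1: Create iterator over [5, 2, 12, 1, 9].
Step 2: Advance 3 positions (consuming [5, 2, 12]).
Step 3: list() collects remaining elements: [1, 9].
Therefore res = [1, 9].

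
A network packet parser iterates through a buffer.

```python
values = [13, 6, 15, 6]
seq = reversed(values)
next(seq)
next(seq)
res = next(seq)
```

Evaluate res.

Step 1: reversed([13, 6, 15, 6]) gives iterator: [6, 15, 6, 13].
Step 2: First next() = 6, second next() = 15.
Step 3: Third next() = 6.
Therefore res = 6.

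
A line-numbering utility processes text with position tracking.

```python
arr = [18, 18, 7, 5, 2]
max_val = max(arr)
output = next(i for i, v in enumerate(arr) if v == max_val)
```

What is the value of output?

Step 1: max([18, 18, 7, 5, 2]) = 18.
Step 2: Find first index where value == 18:
  Index 0: 18 == 18, found!
Therefore output = 0.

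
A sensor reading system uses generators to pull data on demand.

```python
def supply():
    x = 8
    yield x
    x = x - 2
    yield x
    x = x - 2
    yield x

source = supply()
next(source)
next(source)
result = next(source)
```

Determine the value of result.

Step 1: Trace through generator execution:
  Yield 1: x starts at 8, yield 8
  Yield 2: x = 8 - 2 = 6, yield 6
  Yield 3: x = 6 - 2 = 4, yield 4
Step 2: First next() gets 8, second next() gets the second value, third next() yields 4.
Therefore result = 4.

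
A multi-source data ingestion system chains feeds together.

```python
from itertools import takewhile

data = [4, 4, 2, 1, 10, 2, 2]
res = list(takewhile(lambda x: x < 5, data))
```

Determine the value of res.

Step 1: takewhile stops at first element >= 5:
  4 < 5: take
  4 < 5: take
  2 < 5: take
  1 < 5: take
  10 >= 5: stop
Therefore res = [4, 4, 2, 1].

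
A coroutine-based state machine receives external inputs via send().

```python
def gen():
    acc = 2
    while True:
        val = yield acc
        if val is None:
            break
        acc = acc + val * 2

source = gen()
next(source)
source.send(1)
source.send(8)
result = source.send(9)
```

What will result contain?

Step 1: next() -> yield acc=2.
Step 2: send(1) -> val=1, acc = 2 + 1*2 = 4, yield 4.
Step 3: send(8) -> val=8, acc = 4 + 8*2 = 20, yield 20.
Step 4: send(9) -> val=9, acc = 20 + 9*2 = 38, yield 38.
Therefore result = 38.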